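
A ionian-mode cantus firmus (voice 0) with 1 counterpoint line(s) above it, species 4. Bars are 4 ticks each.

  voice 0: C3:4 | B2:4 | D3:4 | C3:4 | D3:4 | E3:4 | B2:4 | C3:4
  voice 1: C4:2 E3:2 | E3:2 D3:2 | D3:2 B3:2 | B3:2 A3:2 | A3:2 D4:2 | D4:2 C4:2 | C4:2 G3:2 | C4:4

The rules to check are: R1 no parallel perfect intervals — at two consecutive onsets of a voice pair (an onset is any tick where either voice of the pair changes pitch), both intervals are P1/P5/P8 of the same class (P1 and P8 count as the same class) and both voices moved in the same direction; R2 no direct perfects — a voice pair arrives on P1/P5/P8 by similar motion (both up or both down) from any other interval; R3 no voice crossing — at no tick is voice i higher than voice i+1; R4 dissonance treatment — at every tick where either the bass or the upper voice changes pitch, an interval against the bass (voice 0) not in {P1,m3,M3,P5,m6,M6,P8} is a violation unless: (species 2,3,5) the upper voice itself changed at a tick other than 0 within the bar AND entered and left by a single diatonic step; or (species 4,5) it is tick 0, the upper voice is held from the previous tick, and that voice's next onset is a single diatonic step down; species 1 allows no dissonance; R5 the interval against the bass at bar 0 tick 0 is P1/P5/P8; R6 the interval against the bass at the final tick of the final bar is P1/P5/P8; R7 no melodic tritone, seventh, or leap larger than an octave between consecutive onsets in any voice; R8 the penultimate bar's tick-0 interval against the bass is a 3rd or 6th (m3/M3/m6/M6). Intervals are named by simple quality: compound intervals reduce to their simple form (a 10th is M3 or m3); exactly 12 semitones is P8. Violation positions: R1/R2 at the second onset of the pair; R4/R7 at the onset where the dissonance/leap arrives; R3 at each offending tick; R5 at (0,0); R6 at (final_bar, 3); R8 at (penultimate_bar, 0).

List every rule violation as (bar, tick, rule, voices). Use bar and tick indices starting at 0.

bar 0: v0=C3 v1=C4 downbeat P8
bar 1: v0=B2 v1=E3 downbeat P4
bar 2: v0=D3 v1=D3 downbeat P1
bar 3: v0=C3 v1=B3 downbeat M7
bar 4: v0=D3 v1=A3 downbeat P5
bar 5: v0=E3 v1=D4 downbeat m7
bar 6: v0=B2 v1=C4 downbeat m2
bar 7: v0=C3 v1=C4 downbeat P8
  -> R4 @ bar 6 tick 0 v(0, 1): B2/C4 m2 untreated
  -> R8 @ bar 6 tick 0 v(0, 1): penult m2 not 3rd/6th
  -> R2 @ bar 7 tick 0 v(0, 1): B2/G3 m6 -> C3/C4 P8 similar

(6, 0, R4, (0, 1))
(6, 0, R8, (0, 1))
(7, 0, R2, (0, 1))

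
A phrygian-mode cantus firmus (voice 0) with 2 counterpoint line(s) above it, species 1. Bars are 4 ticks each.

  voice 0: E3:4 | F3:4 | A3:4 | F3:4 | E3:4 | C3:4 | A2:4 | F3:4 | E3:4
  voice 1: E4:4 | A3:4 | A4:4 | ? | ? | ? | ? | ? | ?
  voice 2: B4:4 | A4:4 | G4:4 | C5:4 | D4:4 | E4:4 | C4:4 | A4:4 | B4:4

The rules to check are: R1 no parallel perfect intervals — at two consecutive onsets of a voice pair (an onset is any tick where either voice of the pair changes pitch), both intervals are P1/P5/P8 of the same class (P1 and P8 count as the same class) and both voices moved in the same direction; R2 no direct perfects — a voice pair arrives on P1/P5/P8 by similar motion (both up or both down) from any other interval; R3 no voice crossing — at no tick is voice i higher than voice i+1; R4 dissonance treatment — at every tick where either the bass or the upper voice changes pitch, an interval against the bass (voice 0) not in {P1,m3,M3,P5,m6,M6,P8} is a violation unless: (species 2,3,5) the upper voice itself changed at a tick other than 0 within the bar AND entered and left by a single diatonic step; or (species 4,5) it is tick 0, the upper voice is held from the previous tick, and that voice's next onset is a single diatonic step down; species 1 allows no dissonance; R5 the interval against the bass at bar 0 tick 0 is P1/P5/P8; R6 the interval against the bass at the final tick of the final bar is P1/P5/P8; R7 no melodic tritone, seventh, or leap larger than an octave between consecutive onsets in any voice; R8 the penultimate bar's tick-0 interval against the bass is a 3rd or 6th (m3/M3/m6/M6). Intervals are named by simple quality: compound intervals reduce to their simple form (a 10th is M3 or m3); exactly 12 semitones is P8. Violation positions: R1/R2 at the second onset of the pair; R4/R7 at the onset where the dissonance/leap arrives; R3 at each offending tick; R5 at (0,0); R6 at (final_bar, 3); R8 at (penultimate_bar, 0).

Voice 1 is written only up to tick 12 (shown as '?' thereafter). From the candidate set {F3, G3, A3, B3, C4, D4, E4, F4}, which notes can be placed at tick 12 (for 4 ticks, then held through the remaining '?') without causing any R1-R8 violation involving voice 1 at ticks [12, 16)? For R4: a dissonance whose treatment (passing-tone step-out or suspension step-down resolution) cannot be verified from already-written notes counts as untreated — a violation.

{A3, D4}

F3: violates R1,R7
G3: violates R4,R7
A3: legal
B3: violates R4,R7
C4: violates R2
D4: legal
E4: violates R4
F4: violates R1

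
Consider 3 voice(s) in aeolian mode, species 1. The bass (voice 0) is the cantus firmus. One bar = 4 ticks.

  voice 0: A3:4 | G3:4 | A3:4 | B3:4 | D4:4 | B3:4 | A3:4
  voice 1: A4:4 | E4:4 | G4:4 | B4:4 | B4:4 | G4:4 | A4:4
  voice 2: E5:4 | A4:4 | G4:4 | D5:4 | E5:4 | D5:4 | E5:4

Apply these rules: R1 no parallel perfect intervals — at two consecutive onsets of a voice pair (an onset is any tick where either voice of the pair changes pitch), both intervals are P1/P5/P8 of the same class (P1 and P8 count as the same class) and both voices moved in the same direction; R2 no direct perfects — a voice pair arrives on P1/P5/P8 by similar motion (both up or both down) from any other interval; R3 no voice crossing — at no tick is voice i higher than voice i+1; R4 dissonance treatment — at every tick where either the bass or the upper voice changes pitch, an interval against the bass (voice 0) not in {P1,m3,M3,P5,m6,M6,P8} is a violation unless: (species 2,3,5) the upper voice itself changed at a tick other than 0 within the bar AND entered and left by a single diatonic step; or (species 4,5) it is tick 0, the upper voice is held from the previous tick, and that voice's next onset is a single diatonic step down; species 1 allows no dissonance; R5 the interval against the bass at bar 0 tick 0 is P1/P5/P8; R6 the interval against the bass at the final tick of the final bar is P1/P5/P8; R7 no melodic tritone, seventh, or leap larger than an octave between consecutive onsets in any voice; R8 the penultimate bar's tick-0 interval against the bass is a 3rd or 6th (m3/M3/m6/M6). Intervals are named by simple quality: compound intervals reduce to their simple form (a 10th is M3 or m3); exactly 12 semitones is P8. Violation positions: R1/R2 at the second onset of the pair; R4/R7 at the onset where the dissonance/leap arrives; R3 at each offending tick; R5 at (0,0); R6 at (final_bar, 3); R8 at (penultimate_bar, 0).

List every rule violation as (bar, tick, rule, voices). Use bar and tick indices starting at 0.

bar 0: v0=A3 v1=A4 v2=E5 downbeat P5
bar 1: v0=G3 v1=E4 v2=A4 downbeat M2
bar 2: v0=A3 v1=G4 v2=G4 downbeat m7
bar 3: v0=B3 v1=B4 v2=D5 downbeat m3
bar 4: v0=D4 v1=B4 v2=E5 downbeat M2
bar 5: v0=B3 v1=G4 v2=D5 downbeat m3
bar 6: v0=A3 v1=A4 v2=E5 downbeat P5
  -> R4 @ bar 1 tick 0 v(0, 2): G3/A4 M2 untreated
  -> R4 @ bar 2 tick 0 v(0, 1): A3/G4 m7 untreated
  -> R4 @ bar 2 tick 0 v(0, 2): A3/G4 m7 untreated
  -> R2 @ bar 3 tick 0 v(0, 1): A3/G4 m7 -> B3/B4 P8 similar
  -> R4 @ bar 4 tick 0 v(0, 2): D4/E5 M2 untreated
  -> R2 @ bar 5 tick 0 v(1, 2): B4/E5 P4 -> G4/D5 P5 similar
  -> R1 @ bar 6 tick 0 v(1, 2): G4/D5 P5 -> A4/E5 P5 similar

(1, 0, R4, (0, 2))
(2, 0, R4, (0, 1))
(2, 0, R4, (0, 2))
(3, 0, R2, (0, 1))
(4, 0, R4, (0, 2))
(5, 0, R2, (1, 2))
(6, 0, R1, (1, 2))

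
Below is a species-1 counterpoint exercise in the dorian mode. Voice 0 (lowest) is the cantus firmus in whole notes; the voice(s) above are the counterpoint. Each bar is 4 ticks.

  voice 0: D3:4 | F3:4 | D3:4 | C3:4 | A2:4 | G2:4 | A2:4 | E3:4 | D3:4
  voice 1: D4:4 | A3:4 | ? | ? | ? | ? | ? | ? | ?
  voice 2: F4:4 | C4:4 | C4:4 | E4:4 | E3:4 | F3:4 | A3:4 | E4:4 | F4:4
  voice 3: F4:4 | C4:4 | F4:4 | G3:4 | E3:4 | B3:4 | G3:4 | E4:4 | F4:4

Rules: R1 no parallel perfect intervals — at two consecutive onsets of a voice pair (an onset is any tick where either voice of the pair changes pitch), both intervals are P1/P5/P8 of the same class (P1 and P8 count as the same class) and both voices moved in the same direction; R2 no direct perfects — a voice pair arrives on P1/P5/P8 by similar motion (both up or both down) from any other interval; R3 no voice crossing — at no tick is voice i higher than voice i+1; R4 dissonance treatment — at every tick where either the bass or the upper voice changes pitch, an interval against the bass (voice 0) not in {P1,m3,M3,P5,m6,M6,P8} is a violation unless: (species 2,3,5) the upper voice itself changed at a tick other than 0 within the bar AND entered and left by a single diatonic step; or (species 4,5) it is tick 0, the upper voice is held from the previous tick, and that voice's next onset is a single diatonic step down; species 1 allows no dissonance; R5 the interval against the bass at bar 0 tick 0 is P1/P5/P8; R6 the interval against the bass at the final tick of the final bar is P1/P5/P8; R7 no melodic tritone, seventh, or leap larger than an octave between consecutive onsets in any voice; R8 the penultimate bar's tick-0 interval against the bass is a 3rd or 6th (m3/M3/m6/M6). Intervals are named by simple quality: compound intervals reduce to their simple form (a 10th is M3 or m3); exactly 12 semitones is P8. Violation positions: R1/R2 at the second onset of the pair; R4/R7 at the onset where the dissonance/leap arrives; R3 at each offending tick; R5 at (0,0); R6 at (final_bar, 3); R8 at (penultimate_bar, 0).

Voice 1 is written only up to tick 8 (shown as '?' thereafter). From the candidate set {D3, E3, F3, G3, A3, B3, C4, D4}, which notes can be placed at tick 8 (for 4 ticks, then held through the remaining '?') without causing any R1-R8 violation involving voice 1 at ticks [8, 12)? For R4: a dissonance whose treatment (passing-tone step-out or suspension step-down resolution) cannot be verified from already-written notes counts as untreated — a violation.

D3: violates R2
E3: violates R4
F3: legal
G3: violates R4
A3: legal
B3: legal
C4: violates R4
D4: violates R3

{A3, B3, F3}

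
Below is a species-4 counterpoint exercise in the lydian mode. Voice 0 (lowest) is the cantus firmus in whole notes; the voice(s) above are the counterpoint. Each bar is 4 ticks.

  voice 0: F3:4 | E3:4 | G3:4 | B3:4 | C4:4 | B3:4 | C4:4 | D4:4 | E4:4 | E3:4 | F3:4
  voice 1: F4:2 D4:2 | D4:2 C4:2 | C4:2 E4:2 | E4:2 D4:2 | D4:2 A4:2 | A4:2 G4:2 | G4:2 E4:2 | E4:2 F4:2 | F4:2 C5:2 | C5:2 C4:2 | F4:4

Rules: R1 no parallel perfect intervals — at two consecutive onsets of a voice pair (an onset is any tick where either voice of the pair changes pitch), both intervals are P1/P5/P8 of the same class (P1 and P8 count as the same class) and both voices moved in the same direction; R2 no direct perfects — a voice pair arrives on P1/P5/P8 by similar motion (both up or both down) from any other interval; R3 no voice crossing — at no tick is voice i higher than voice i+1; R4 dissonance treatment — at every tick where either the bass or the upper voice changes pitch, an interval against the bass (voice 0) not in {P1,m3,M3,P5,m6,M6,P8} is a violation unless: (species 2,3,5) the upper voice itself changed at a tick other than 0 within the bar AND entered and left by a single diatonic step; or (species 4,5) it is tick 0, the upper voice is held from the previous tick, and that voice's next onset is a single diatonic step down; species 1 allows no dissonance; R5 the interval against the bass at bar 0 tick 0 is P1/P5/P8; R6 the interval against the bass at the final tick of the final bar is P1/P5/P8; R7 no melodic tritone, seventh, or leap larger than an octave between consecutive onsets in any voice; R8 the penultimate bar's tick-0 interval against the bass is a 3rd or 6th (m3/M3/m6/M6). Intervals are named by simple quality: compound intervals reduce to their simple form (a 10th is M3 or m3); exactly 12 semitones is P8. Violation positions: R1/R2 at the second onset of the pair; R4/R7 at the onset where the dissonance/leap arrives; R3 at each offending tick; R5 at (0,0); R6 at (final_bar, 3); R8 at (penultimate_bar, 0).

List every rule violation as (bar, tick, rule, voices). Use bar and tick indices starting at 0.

bar 0: v0=F3 v1=F4 downbeat P8
bar 1: v0=E3 v1=D4 downbeat m7
bar 2: v0=G3 v1=C4 downbeat P4
bar 3: v0=B3 v1=E4 downbeat P4
bar 4: v0=C4 v1=D4 downbeat M2
bar 5: v0=B3 v1=A4 downbeat m7
bar 6: v0=C4 v1=G4 downbeat P5
bar 7: v0=D4 v1=E4 downbeat M2
bar 8: v0=E4 v1=F4 downbeat m2
bar 9: v0=E3 v1=C5 downbeat m6
bar 10: v0=F3 v1=F4 downbeat P8
  -> R4 @ bar 2 tick 0 v(0, 1): G3/C4 P4 untreated
  -> R4 @ bar 4 tick 0 v(0, 1): C4/D4 M2 untreated
  -> R4 @ bar 7 tick 0 v(0, 1): D4/E4 M2 untreated
  -> R4 @ bar 8 tick 0 v(0, 1): E4/F4 m2 untreated
  -> R2 @ bar 10 tick 0 v(0, 1): E3/C4 m6 -> F3/F4 P8 similar

(2, 0, R4, (0, 1))
(4, 0, R4, (0, 1))
(7, 0, R4, (0, 1))
(8, 0, R4, (0, 1))
(10, 0, R2, (0, 1))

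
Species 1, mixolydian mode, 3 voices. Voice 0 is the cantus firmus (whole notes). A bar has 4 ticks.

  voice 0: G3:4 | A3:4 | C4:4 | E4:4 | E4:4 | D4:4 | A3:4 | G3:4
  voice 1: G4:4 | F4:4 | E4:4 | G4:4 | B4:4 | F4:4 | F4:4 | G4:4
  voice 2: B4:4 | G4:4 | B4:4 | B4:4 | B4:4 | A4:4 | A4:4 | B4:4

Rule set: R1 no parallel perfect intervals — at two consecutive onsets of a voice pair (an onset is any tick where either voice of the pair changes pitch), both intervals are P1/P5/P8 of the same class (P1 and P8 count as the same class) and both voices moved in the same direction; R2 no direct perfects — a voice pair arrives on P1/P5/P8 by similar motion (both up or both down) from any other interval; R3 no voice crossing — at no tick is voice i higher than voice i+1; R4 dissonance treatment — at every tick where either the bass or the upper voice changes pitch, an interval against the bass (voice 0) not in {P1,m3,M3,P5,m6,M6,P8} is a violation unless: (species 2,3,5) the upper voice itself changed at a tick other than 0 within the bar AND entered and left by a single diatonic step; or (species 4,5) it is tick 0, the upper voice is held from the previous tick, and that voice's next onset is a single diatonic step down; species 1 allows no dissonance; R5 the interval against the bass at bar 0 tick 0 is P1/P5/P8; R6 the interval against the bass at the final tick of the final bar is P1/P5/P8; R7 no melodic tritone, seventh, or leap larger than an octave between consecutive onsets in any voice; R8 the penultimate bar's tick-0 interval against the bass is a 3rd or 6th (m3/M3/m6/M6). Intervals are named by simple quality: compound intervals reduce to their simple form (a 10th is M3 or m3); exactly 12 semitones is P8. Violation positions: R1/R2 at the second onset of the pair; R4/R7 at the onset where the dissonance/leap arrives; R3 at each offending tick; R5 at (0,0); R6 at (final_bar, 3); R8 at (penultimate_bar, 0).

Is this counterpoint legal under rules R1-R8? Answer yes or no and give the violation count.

bar 0: v0=G3 v1=G4 v2=B4 (M3)
bar 1: v0=A3 v1=F4 v2=G4 (m7)
bar 2: v0=C4 v1=E4 v2=B4 (M7)
bar 3: v0=E4 v1=G4 v2=B4 (P5)
bar 4: v0=E4 v1=B4 v2=B4 (P5)
bar 5: v0=D4 v1=F4 v2=A4 (P5)
bar 6: v0=A3 v1=F4 v2=A4 (P8)
bar 7: v0=G3 v1=G4 v2=B4 (M3)
  R5 @ bar0.0: opens on M3
  R4 @ bar1.0: A3/G4 m7 untreated
  R4 @ bar2.0: C4/B4 M7 untreated
  R1 @ bar5.0: E4/B4 P5 -> D4/A4 P5 similar
  R7 @ bar5.0: B4->F4 leap 6st
  R8 @ bar6.0: penult P8 not 3rd/6th
  R6 @ bar7.3: closes on M3

No (7 violations)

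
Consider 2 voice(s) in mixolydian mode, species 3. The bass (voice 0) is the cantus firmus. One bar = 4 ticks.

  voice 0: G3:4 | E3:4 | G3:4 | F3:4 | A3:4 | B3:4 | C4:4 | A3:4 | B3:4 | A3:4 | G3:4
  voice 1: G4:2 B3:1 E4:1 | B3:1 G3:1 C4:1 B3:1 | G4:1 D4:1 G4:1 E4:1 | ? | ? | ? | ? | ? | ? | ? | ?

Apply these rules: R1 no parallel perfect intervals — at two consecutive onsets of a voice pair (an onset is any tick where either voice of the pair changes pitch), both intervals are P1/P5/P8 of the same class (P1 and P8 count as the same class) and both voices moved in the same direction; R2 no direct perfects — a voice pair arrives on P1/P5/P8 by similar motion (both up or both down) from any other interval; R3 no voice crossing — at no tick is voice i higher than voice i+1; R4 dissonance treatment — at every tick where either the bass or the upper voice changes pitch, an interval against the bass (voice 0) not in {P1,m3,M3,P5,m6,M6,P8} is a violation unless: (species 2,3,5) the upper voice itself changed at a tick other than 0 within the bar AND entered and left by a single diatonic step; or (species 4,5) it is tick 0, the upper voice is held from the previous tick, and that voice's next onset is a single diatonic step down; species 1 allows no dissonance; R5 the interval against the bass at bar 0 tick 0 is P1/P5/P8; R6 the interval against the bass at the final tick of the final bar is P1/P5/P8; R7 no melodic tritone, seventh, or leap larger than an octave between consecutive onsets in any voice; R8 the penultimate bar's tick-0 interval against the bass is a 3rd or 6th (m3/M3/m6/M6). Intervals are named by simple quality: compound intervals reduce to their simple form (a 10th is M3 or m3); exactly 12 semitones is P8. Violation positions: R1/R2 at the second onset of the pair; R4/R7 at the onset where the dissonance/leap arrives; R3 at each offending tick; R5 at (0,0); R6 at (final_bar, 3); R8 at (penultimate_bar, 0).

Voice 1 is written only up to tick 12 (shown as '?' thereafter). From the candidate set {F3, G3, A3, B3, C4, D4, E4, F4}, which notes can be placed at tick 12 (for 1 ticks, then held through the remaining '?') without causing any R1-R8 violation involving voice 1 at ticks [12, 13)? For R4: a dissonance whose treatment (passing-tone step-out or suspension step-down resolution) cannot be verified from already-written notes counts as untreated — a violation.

{A3, D4, F4}

F3: violates R2,R7
G3: violates R4
A3: legal
B3: violates R4
C4: violates R2
D4: legal
E4: violates R4
F4: legal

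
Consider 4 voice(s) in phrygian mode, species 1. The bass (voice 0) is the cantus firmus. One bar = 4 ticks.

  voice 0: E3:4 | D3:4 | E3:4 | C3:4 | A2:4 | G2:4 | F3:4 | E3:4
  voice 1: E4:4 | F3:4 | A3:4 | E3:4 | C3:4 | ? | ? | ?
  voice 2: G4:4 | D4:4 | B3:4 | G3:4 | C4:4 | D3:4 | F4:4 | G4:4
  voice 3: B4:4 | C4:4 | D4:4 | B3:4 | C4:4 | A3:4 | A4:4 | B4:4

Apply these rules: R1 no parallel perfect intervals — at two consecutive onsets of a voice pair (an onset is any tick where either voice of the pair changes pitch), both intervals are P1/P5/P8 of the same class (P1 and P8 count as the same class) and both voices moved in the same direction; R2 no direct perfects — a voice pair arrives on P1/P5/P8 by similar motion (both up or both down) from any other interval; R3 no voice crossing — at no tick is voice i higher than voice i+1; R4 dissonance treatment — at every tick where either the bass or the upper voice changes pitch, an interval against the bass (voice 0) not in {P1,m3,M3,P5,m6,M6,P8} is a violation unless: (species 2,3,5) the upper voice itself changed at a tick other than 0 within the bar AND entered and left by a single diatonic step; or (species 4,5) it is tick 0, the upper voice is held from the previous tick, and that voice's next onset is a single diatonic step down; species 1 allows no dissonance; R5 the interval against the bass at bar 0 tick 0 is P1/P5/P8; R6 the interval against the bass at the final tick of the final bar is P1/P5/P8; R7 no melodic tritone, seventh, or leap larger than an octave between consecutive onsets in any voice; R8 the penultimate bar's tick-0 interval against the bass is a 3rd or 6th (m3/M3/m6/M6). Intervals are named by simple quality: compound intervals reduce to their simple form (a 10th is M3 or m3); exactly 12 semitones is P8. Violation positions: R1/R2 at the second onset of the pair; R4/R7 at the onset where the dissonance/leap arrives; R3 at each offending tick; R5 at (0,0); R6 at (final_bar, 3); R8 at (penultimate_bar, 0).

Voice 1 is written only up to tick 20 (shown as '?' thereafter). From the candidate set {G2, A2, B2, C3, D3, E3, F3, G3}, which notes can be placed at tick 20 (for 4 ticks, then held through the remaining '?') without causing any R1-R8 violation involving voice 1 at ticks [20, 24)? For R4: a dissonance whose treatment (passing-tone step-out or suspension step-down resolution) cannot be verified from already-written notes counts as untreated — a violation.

{B2, D3}

G2: violates R2
A2: violates R1,R4
B2: legal
C3: violates R4
D3: legal
E3: violates R3
F3: violates R3,R4
G3: violates R3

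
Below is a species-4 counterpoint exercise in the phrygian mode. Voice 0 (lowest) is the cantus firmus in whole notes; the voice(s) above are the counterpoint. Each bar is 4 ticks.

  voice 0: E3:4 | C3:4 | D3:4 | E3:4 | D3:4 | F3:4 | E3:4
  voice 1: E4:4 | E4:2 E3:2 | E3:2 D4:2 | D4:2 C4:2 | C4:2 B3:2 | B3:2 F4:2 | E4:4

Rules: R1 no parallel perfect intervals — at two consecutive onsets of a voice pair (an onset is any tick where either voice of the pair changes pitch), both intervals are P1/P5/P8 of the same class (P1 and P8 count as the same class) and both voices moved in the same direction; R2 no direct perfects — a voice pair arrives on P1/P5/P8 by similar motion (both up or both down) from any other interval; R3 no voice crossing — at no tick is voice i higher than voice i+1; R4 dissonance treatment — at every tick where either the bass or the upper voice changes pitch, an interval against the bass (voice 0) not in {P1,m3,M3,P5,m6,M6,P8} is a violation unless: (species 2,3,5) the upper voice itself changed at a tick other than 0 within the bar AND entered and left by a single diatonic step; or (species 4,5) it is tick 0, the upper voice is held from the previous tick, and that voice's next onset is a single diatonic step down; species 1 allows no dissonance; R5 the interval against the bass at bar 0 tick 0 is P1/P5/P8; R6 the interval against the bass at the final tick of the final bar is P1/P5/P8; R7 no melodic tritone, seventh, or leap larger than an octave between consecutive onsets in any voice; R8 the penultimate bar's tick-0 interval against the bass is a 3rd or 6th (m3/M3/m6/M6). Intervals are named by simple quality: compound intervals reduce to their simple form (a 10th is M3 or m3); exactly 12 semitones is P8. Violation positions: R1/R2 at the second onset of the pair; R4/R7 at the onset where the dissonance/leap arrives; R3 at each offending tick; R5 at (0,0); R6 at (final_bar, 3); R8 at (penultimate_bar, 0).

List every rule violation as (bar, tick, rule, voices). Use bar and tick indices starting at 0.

bar 0: v0=E3 v1=E4 downbeat P8
bar 1: v0=C3 v1=E4 downbeat M3
bar 2: v0=D3 v1=E3 downbeat M2
bar 3: v0=E3 v1=D4 downbeat m7
bar 4: v0=D3 v1=C4 downbeat m7
bar 5: v0=F3 v1=B3 downbeat TT
bar 6: v0=E3 v1=E4 downbeat P8
  -> R4 @ bar 2 tick 0 v(0, 1): D3/E3 M2 untreated
  -> R7 @ bar 2 tick 2 v(1,): E3->D4 leap 10st
  -> R4 @ bar 5 tick 0 v(0, 1): F3/B3 TT untreated
  -> R8 @ bar 5 tick 0 v(0, 1): penult TT not 3rd/6th
  -> R7 @ bar 5 tick 2 v(1,): B3->F4 leap 6st
  -> R1 @ bar 6 tick 0 v(0, 1): F3/F4 P8 -> E3/E4 P8 similar

(2, 0, R4, (0, 1))
(2, 2, R7, (1,))
(5, 0, R4, (0, 1))
(5, 0, R8, (0, 1))
(5, 2, R7, (1,))
(6, 0, R1, (0, 1))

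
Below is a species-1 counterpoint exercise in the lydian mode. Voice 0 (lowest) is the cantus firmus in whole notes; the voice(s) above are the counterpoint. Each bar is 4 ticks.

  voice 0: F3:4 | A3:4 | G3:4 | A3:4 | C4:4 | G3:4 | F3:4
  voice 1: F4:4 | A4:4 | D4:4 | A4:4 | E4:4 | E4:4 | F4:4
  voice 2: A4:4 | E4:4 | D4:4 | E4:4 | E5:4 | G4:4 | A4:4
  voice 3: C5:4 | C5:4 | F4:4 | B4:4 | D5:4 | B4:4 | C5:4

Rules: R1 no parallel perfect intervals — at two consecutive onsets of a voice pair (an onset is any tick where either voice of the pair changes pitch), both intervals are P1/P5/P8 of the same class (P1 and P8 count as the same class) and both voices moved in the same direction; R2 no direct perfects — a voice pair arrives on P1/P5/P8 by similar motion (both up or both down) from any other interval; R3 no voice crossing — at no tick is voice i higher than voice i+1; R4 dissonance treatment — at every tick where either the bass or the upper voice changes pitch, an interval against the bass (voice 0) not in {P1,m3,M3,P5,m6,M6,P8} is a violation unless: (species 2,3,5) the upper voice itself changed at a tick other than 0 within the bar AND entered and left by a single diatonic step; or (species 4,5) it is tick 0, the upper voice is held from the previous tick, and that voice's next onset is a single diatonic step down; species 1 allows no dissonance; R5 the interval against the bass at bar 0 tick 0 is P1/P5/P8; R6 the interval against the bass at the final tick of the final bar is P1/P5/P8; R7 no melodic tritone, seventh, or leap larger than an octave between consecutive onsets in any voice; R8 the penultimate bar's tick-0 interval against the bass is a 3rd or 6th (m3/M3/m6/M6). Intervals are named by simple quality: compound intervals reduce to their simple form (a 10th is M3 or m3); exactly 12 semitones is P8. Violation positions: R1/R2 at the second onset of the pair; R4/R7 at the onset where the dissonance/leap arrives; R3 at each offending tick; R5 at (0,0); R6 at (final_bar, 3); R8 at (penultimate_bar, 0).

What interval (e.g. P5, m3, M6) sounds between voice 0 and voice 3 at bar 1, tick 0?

voice 0=A3 voice 3=C5 -> m3

m3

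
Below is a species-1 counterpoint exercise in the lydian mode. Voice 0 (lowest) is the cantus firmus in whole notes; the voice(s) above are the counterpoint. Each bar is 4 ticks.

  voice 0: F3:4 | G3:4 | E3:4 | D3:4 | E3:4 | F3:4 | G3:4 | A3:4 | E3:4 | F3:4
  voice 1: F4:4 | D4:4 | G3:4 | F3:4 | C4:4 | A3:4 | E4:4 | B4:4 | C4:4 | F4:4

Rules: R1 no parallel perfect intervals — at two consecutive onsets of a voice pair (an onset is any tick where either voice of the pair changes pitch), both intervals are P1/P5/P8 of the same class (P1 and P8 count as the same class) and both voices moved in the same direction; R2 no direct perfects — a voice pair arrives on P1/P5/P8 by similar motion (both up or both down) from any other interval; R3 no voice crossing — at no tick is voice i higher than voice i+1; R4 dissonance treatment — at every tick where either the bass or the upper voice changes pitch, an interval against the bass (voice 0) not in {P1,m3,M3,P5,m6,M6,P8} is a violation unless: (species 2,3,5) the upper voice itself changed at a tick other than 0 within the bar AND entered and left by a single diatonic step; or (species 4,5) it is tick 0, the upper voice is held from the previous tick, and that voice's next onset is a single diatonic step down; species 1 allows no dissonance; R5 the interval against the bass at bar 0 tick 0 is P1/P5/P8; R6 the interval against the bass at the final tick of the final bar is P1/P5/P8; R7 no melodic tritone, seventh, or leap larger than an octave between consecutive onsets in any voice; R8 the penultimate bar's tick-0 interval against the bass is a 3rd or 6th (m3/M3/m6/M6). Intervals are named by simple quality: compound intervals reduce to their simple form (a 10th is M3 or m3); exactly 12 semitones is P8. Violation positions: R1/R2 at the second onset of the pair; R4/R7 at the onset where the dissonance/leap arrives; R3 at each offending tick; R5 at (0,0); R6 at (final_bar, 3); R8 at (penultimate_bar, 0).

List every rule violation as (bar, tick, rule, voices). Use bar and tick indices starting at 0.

bar 0: v0=F3 v1=F4 downbeat P8
bar 1: v0=G3 v1=D4 downbeat P5
bar 2: v0=E3 v1=G3 downbeat m3
bar 3: v0=D3 v1=F3 downbeat m3
bar 4: v0=E3 v1=C4 downbeat m6
bar 5: v0=F3 v1=A3 downbeat M3
bar 6: v0=G3 v1=E4 downbeat M6
bar 7: v0=A3 v1=B4 downbeat M2
bar 8: v0=E3 v1=C4 downbeat m6
bar 9: v0=F3 v1=F4 downbeat P8
  -> R4 @ bar 7 tick 0 v(0, 1): A3/B4 M2 untreated
  -> R7 @ bar 8 tick 0 v(1,): B4->C4 leap 11st
  -> R2 @ bar 9 tick 0 v(0, 1): E3/C4 m6 -> F3/F4 P8 similar

(7, 0, R4, (0, 1))
(8, 0, R7, (1,))
(9, 0, R2, (0, 1))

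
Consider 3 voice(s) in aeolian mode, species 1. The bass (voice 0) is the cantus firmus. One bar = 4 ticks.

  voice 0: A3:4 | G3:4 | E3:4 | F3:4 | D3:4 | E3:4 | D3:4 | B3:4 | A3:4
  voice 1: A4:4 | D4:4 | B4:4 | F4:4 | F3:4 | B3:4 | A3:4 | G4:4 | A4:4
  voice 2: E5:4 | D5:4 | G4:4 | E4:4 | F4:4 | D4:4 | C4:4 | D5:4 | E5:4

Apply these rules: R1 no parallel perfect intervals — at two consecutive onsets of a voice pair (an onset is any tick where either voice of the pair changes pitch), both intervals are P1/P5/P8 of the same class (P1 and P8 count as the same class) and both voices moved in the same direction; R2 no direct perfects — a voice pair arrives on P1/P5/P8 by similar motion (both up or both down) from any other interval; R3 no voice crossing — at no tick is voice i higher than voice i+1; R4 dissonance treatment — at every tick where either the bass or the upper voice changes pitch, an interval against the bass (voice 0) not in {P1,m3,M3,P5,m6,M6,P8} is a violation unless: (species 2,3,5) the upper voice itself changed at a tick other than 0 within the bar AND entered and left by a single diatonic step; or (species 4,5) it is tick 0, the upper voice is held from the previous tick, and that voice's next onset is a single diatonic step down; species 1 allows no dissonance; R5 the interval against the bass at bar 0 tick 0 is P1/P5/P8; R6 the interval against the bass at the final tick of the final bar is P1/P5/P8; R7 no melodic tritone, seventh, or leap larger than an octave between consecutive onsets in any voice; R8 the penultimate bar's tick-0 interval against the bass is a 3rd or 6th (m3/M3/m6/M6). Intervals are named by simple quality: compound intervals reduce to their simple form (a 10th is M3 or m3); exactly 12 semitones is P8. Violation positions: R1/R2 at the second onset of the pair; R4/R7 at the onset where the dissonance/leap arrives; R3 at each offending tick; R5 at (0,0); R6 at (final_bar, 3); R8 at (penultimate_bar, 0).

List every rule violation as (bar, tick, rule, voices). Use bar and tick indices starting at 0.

bar 0: v0=A3 v1=A4 v2=E5 downbeat P5
bar 1: v0=G3 v1=D4 v2=D5 downbeat P5
bar 2: v0=E3 v1=B4 v2=G4 downbeat m3
bar 3: v0=F3 v1=F4 v2=E4 downbeat M7
bar 4: v0=D3 v1=F3 v2=F4 downbeat m3
bar 5: v0=E3 v1=B3 v2=D4 downbeat m7
bar 6: v0=D3 v1=A3 v2=C4 downbeat m7
bar 7: v0=B3 v1=G4 v2=D5 downbeat m3
bar 8: v0=A3 v1=A4 v2=E5 downbeat P5
  -> R1 @ bar 1 tick 0 v(0, 2): A3/E5 P5 -> G3/D5 P5 similar
  -> R2 @ bar 1 tick 0 v(0, 1): A3/A4 P8 -> G3/D4 P5 similar
  -> R2 @ bar 1 tick 0 v(1, 2): A4/E5 P5 -> D4/D5 P8 similar
  -> R3 @ bar 2 tick 0 v(1, 2): B4 above G4
  -> R3 @ bar 2 tick 1 v(1, 2): B4 above G4
  -> R3 @ bar 2 tick 2 v(1, 2): B4 above G4
  -> R3 @ bar 2 tick 3 v(1, 2): B4 above G4
  -> R3 @ bar 3 tick 0 v(1, 2): F4 above E4
  -> R4 @ bar 3 tick 0 v(0, 2): F3/E4 M7 untreated
  -> R7 @ bar 3 tick 0 v(1,): B4->F4 leap 6st
  -> R3 @ bar 3 tick 1 v(1, 2): F4 above E4
  -> R3 @ bar 3 tick 2 v(1, 2): F4 above E4
  -> R3 @ bar 3 tick 3 v(1, 2): F4 above E4
  -> R2 @ bar 5 tick 0 v(0, 1): D3/F3 m3 -> E3/B3 P5 similar
  -> R4 @ bar 5 tick 0 v(0, 2): E3/D4 m7 untreated
  -> R7 @ bar 5 tick 0 v(1,): F3->B3 leap 6st
  -> R1 @ bar 6 tick 0 v(0, 1): E3/B3 P5 -> D3/A3 P5 similar
  -> R4 @ bar 6 tick 0 v(0, 2): D3/C4 m7 untreated
  -> R2 @ bar 7 tick 0 v(1, 2): A3/C4 m3 -> G4/D5 P5 similar
  -> R7 @ bar 7 tick 0 v(1,): A3->G4 leap 10st
  -> R7 @ bar 7 tick 0 v(2,): C4->D5 leap 14st
  -> R1 @ bar 8 tick 0 v(1, 2): G4/D5 P5 -> A4/E5 P5 similar

(1, 0, R1, (0, 2))
(1, 0, R2, (0, 1))
(1, 0, R2, (1, 2))
(2, 0, R3, (1, 2))
(2, 1, R3, (1, 2))
(2, 2, R3, (1, 2))
(2, 3, R3, (1, 2))
(3, 0, R3, (1, 2))
(3, 0, R4, (0, 2))
(3, 0, R7, (1,))
(3, 1, R3, (1, 2))
(3, 2, R3, (1, 2))
(3, 3, R3, (1, 2))
(5, 0, R2, (0, 1))
(5, 0, R4, (0, 2))
(5, 0, R7, (1,))
(6, 0, R1, (0, 1))
(6, 0, R4, (0, 2))
(7, 0, R2, (1, 2))
(7, 0, R7, (1,))
(7, 0, R7, (2,))
(8, 0, R1, (1, 2))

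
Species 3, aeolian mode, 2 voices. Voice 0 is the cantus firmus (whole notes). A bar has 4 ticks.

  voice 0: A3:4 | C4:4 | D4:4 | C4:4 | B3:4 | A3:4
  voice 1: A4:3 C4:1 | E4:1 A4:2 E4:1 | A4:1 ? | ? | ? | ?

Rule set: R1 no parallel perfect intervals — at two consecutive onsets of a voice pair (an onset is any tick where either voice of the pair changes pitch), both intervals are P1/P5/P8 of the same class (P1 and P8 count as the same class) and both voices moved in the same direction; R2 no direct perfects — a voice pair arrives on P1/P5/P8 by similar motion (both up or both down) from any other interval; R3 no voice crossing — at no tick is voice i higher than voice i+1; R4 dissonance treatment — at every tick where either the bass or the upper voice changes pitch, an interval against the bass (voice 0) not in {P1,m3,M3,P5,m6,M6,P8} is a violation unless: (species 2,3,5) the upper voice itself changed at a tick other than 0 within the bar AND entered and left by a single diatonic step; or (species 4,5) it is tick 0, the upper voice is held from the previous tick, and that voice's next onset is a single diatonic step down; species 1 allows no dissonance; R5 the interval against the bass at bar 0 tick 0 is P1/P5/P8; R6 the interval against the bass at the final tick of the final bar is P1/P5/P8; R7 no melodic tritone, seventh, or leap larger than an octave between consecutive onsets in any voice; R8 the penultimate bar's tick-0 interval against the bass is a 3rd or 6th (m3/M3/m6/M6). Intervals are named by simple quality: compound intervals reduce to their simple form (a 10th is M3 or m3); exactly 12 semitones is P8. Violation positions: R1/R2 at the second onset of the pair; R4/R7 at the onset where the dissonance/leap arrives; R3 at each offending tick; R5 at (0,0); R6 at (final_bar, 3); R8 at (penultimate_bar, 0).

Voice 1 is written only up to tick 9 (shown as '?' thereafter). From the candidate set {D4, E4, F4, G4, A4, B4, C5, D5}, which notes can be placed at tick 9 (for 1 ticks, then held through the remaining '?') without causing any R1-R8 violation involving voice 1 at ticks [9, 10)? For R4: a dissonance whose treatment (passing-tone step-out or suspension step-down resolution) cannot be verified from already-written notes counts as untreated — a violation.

D4: legal
E4: violates R4
F4: legal
G4: violates R4
A4: legal
B4: legal
C5: violates R4
D5: legal

{A4, B4, D4, D5, F4}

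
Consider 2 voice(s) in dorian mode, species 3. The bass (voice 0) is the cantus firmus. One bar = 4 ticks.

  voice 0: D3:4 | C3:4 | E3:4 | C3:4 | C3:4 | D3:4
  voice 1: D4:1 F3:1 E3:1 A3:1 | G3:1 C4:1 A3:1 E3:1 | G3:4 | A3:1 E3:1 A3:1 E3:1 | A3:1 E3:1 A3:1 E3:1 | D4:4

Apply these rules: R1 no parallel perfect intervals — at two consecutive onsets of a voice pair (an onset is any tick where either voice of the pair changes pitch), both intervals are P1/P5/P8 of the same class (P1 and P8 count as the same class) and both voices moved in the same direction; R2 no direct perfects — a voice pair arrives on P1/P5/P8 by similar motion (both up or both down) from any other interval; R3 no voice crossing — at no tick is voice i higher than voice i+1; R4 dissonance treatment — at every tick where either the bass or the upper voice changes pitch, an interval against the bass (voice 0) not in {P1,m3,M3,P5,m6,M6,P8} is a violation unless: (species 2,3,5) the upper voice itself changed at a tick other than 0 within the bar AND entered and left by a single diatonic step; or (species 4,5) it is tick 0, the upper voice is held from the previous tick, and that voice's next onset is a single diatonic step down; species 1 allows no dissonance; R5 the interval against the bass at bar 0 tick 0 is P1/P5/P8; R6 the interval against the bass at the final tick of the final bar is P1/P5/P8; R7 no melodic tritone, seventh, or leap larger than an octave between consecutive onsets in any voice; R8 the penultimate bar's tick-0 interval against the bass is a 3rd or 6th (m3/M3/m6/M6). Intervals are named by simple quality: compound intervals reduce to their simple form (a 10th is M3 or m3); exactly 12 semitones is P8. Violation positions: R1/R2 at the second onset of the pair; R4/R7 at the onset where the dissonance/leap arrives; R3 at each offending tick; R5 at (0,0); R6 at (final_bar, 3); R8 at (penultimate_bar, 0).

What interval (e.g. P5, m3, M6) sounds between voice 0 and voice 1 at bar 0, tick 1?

voice 0=D3 voice 1=F3 -> m3

m3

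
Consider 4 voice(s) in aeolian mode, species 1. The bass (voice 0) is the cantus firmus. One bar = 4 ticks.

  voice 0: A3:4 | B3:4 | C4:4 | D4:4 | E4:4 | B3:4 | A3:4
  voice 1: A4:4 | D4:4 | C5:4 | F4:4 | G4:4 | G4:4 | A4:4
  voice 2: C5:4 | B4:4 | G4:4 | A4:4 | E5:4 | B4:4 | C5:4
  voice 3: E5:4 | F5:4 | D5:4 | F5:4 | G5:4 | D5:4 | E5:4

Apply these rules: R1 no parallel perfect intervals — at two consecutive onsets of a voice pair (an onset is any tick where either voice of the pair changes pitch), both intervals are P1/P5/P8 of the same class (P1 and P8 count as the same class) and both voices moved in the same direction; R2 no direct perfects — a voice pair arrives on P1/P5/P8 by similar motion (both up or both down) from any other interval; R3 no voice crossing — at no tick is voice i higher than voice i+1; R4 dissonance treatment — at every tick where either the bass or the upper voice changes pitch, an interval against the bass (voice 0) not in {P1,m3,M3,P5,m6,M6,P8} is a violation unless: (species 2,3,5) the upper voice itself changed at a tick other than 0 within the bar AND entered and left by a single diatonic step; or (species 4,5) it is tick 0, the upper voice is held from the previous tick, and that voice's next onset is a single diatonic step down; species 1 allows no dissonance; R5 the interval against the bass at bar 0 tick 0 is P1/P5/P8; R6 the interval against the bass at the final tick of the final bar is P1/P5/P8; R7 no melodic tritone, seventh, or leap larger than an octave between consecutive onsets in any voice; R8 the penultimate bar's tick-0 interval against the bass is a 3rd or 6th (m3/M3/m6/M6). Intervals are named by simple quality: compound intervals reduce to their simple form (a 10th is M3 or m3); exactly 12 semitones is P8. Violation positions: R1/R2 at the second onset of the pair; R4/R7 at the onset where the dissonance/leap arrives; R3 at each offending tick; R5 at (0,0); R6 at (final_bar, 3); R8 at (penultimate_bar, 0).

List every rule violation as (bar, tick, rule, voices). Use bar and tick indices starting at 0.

(0, 0, R5, (0, 2))
(1, 0, R4, (0, 3))
(2, 0, R2, (0, 1))
(2, 0, R2, (2, 3))
(2, 0, R3, (1, 2))
(2, 0, R4, (0, 3))
(2, 0, R7, (1,))
(2, 1, R3, (1, 2))
(2, 2, R3, (1, 2))
(2, 3, R3, (1, 2))
(3, 0, R1, (0, 2))
(4, 0, R1, (1, 3))
(4, 0, R2, (0, 2))
(5, 0, R1, (0, 2))
(5, 0, R8, (0, 2))
(6, 0, R1, (1, 3))
(6, 3, R6, (0, 2))

bar 0: v0=A3 v1=A4 v2=C5 v3=E5 downbeat P5
bar 1: v0=B3 v1=D4 v2=B4 v3=F5 downbeat TT
bar 2: v0=C4 v1=C5 v2=G4 v3=D5 downbeat M2
bar 3: v0=D4 v1=F4 v2=A4 v3=F5 downbeat m3
bar 4: v0=E4 v1=G4 v2=E5 v3=G5 downbeat m3
bar 5: v0=B3 v1=G4 v2=B4 v3=D5 downbeat m3
bar 6: v0=A3 v1=A4 v2=C5 v3=E5 downbeat P5
  -> R5 @ bar 0 tick 0 v(0, 2): opens on m3
  -> R4 @ bar 1 tick 0 v(0, 3): B3/F5 TT untreated
  -> R2 @ bar 2 tick 0 v(0, 1): B3/D4 m3 -> C4/C5 P8 similar
  -> R2 @ bar 2 tick 0 v(2, 3): B4/F5 TT -> G4/D5 P5 similar
  -> R3 @ bar 2 tick 0 v(1, 2): C5 above G4
  -> R4 @ bar 2 tick 0 v(0, 3): C4/D5 M2 untreated
  -> R7 @ bar 2 tick 0 v(1,): D4->C5 leap 10st
  -> R3 @ bar 2 tick 1 v(1, 2): C5 above G4
  -> R3 @ bar 2 tick 2 v(1, 2): C5 above G4
  -> R3 @ bar 2 tick 3 v(1, 2): C5 above G4
  -> R1 @ bar 3 tick 0 v(0, 2): C4/G4 P5 -> D4/A4 P5 similar
  -> R1 @ bar 4 tick 0 v(1, 3): F4/F5 P8 -> G4/G5 P8 similar
  -> R2 @ bar 4 tick 0 v(0, 2): D4/A4 P5 -> E4/E5 P8 similar
  -> R1 @ bar 5 tick 0 v(0, 2): E4/E5 P8 -> B3/B4 P8 similar
  -> R8 @ bar 5 tick 0 v(0, 2): penult P8 not 3rd/6th
  -> R1 @ bar 6 tick 0 v(1, 3): G4/D5 P5 -> A4/E5 P5 similar
  -> R6 @ bar 6 tick 3 v(0, 2): closes on m3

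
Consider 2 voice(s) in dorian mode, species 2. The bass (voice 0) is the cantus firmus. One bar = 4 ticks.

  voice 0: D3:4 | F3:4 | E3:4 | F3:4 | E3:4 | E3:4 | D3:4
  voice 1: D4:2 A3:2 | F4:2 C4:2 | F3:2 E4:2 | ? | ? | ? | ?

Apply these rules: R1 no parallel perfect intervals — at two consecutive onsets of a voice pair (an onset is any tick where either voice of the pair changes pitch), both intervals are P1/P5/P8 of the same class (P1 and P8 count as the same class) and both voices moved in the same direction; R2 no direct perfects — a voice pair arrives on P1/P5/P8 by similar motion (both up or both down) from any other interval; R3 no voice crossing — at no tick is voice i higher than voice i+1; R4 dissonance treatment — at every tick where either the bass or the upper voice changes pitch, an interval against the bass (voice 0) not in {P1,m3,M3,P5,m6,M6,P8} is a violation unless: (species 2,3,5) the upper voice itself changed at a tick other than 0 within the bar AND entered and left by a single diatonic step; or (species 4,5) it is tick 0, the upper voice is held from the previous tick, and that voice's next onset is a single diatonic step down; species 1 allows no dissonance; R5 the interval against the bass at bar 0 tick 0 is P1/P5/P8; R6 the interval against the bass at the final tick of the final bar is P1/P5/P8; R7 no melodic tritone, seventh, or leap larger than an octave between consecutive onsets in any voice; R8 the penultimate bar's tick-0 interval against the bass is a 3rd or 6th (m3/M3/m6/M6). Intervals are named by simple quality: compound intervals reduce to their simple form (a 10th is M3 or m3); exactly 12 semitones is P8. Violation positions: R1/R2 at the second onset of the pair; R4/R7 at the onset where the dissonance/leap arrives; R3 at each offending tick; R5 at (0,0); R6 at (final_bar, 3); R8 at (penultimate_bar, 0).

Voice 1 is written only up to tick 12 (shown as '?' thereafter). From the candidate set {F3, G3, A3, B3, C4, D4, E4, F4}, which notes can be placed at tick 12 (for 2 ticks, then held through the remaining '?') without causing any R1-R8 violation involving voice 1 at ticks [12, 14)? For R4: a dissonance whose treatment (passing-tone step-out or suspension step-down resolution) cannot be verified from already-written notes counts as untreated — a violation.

F3: violates R7
G3: violates R4
A3: legal
B3: violates R4
C4: legal
D4: legal
E4: violates R4
F4: violates R1

{A3, C4, D4}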